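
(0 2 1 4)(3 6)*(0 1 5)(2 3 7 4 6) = (0 3 2 5)(1 6 7 4)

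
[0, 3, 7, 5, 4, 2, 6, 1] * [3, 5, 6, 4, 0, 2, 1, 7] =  [3, 4, 7, 2, 0, 6, 1, 5]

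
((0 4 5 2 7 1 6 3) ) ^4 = (0 7) (1 4) (2 3) (5 6) 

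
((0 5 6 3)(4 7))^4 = ()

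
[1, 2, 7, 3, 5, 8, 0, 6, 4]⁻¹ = [6, 0, 1, 3, 8, 4, 7, 2, 5]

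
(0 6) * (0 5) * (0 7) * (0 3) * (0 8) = (0 6 5 7 3 8)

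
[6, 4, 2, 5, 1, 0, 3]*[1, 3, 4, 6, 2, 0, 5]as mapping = [0→5, 1→2, 2→4, 3→0, 4→3, 5→1, 6→6]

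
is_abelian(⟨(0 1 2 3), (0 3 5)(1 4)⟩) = no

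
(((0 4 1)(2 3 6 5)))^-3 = (2 3 6 5)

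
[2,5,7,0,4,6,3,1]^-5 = [7,6,1,2,4,3,0,5]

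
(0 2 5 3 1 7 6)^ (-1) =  (0 6 7 1 3 5 2)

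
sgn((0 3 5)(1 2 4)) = 1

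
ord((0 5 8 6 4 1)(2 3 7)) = 6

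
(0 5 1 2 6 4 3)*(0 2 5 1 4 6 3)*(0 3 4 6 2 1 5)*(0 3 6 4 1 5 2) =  (0 2 1 3 5 4 6)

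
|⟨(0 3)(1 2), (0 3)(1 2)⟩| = 2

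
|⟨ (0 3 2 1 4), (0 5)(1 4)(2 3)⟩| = 120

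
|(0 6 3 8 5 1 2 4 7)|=9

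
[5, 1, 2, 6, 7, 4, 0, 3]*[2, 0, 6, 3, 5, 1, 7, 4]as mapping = [0→1, 1→0, 2→6, 3→7, 4→4, 5→5, 6→2, 7→3]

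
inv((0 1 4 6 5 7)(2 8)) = (0 7 5 6 4 1)(2 8)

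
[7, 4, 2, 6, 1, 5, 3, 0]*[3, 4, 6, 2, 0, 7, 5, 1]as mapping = [0→1, 1→0, 2→6, 3→5, 4→4, 5→7, 6→2, 7→3]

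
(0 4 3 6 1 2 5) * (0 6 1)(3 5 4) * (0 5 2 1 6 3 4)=(0 4 2)(3 6 5)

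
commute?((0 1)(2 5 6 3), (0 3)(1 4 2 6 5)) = no:(0 1)(2 5 6 3)*(0 3)(1 4 2 6 5) = (0 4 2 1 3 6), (0 3)(1 4 2 6 5)*(0 1)(2 5 6 3) = (0 2 3 1 4 5)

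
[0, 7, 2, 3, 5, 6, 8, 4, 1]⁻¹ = [0, 8, 2, 3, 7, 4, 5, 1, 6]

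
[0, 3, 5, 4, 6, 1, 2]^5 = [0, 5, 6, 1, 3, 2, 4]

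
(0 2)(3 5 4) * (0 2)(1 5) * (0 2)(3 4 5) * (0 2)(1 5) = (1 3 5)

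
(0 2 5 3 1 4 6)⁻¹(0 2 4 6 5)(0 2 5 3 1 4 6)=(0 3 2 5 6)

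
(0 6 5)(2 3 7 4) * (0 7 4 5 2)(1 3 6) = (0 1 3 4)(2 6)(5 7)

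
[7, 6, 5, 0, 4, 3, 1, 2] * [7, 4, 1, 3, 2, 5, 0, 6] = [6, 0, 5, 7, 2, 3, 4, 1]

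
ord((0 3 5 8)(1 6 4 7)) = 4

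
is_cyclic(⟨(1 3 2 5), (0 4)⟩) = no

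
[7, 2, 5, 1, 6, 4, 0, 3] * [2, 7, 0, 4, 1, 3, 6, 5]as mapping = [0→5, 1→0, 2→3, 3→7, 4→6, 5→1, 6→2, 7→4]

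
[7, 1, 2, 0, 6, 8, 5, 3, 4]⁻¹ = [3, 1, 2, 7, 8, 6, 4, 0, 5]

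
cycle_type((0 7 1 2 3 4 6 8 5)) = 9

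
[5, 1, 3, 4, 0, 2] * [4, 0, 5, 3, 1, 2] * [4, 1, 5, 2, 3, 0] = [5, 4, 2, 1, 3, 0] 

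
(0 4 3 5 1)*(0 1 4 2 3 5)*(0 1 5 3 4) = (0 2 4 3 1 5) 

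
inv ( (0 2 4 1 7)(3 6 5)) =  (0 7 1 4 2)(3 5 6)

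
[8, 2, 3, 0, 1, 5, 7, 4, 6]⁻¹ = [3, 4, 1, 2, 7, 5, 8, 6, 0]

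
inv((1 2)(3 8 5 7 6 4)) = (1 2)(3 4 6 7 5 8)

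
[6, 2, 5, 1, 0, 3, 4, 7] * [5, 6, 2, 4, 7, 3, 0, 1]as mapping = [0→0, 1→2, 2→3, 3→6, 4→5, 5→4, 6→7, 7→1]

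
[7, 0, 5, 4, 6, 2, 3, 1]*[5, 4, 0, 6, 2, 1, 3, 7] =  [7, 5, 1, 2, 3, 0, 6, 4]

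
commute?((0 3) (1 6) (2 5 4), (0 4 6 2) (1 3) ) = no:(0 3) (1 6) (2 5 4) * (0 4 6 2) (1 3) = (0 1 2 5 6 3 4), (0 4 6 2) (1 3) * (0 3) (1 6) (2 5 4) = (0 2 3 6 5 4 1) 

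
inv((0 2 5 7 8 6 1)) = (0 1 6 8 7 5 2)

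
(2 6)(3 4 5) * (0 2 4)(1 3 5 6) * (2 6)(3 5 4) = (0 6 3)(1 5 4 2)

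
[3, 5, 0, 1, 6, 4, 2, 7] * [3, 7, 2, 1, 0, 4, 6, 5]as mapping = [0→1, 1→4, 2→3, 3→7, 4→6, 5→0, 6→2, 7→5]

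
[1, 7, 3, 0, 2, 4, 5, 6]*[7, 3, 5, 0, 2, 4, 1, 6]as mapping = [0→3, 1→6, 2→0, 3→7, 4→5, 5→2, 6→4, 7→1]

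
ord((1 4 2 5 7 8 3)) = 7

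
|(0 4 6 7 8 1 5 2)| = 8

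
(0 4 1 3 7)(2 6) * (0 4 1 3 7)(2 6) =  (0 1 7 4 3)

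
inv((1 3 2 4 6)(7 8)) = (1 6 4 2 3)(7 8)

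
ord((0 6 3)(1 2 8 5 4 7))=6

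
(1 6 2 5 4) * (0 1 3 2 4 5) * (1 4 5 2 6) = (0 4 3 6 5 2)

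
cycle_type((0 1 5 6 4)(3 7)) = 2.5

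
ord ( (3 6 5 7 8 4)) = 6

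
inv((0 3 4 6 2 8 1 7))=(0 7 1 8 2 6 4 3)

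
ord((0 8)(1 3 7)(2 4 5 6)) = 12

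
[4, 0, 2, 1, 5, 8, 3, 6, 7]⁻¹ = [1, 3, 2, 6, 0, 4, 7, 8, 5]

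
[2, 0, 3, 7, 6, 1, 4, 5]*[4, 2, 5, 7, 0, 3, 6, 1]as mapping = [0→5, 1→4, 2→7, 3→1, 4→6, 5→2, 6→0, 7→3]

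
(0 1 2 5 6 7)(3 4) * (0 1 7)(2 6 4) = (0 7 1 6)(2 5 4 3)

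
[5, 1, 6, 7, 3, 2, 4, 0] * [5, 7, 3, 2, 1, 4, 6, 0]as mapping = [0→4, 1→7, 2→6, 3→0, 4→2, 5→3, 6→1, 7→5]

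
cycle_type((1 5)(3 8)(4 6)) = 2^3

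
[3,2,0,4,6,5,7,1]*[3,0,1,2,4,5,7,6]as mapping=[0→2,1→1,2→3,3→4,4→7,5→5,6→6,7→0]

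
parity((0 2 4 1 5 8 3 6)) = odd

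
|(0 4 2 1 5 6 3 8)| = 8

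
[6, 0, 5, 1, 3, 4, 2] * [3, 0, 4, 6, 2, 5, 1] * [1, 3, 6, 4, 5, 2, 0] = [3, 4, 2, 1, 0, 6, 5]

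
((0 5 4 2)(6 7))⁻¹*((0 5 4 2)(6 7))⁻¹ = (0 4)(2 5)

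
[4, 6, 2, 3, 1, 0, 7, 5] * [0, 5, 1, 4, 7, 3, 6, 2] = [7, 6, 1, 4, 5, 0, 2, 3]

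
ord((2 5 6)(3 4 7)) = 3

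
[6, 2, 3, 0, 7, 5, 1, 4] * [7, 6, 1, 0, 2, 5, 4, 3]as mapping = [0→4, 1→1, 2→0, 3→7, 4→3, 5→5, 6→6, 7→2]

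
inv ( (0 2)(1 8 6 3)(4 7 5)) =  (0 2)(1 3 6 8)(4 5 7)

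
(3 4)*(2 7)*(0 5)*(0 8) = (0 5 8)(2 7)(3 4)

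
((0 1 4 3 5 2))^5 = (0 2 5 3 4 1)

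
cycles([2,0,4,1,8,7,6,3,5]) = (0 2 4 8 5 7 3 1)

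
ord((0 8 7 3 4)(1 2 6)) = 15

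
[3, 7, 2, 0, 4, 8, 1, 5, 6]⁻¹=[3, 6, 2, 0, 4, 7, 8, 1, 5]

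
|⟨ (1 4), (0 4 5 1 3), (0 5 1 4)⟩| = 120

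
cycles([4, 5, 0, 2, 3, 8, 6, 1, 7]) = (0 4 3 2)(1 5 8 7)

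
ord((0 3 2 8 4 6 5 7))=8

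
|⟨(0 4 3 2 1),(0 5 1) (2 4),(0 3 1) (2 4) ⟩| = 720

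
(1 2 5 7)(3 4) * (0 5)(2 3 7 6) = (0 5 6 2)(1 3 4 7)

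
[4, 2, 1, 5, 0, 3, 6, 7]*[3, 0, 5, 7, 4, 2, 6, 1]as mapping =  [0→4, 1→5, 2→0, 3→2, 4→3, 5→7, 6→6, 7→1]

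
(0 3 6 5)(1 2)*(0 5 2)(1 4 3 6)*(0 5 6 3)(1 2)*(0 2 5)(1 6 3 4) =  (0 4 2 1)(3 5)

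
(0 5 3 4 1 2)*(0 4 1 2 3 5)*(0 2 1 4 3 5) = (0 2 3 4 1 5)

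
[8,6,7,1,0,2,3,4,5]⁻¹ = [4,3,5,6,7,8,1,2,0]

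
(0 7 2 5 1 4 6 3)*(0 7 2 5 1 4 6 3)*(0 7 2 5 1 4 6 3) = (0 5 6 7 1 3 2 4)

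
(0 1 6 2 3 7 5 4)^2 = (0 6 3 5)(1 2 7 4)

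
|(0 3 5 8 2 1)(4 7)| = 6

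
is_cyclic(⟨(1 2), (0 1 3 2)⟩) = no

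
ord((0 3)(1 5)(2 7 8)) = 6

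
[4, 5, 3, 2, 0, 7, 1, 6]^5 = [4, 5, 3, 2, 0, 7, 1, 6]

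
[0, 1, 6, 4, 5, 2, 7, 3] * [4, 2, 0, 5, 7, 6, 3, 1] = [4, 2, 3, 7, 6, 0, 1, 5]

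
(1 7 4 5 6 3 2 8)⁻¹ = (1 8 2 3 6 5 4 7)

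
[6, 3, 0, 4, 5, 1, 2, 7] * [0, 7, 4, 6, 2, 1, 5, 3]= [5, 6, 0, 2, 1, 7, 4, 3]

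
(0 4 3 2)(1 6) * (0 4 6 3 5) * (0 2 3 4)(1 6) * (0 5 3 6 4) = (0 1)(2 5)(3 6 4)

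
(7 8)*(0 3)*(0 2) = (0 3 2)(7 8)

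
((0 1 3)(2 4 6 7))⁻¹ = (0 3 1)(2 7 6 4)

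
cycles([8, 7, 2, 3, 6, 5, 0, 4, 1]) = (0 8 1 7 4 6)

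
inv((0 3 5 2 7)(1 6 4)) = (0 7 2 5 3)(1 4 6)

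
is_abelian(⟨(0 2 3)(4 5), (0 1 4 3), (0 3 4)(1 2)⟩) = no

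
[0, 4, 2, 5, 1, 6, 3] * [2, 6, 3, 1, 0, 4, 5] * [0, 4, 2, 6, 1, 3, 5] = [2, 0, 6, 1, 5, 3, 4]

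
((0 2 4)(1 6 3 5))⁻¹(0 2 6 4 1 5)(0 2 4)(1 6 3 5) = (0 6 1 2 4 3)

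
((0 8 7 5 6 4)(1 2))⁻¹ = (0 4 6 5 7 8)(1 2)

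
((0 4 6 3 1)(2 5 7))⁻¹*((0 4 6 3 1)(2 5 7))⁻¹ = (0 3 4 1 6)(2 5 7)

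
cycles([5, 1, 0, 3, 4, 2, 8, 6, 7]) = (0 5 2)(6 8 7)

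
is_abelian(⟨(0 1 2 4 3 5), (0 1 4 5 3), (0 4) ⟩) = no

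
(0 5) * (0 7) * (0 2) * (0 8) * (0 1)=(0 5 7 2 8 1)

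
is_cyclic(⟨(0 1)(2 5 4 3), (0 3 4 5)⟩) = no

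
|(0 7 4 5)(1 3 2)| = 12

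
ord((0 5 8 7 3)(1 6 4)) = 15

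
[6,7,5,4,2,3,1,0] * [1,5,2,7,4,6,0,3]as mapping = [0→0,1→3,2→6,3→4,4→2,5→7,6→5,7→1]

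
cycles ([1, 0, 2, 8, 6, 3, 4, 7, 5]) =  (0 1)(3 8 5)(4 6)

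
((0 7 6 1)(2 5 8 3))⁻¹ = (0 1 6 7)(2 3 8 5)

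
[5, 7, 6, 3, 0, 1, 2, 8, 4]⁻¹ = [4, 5, 6, 3, 8, 0, 2, 1, 7]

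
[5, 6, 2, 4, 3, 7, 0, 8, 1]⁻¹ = [6, 8, 2, 4, 3, 0, 1, 5, 7]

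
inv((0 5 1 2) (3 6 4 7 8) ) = (0 2 1 5) (3 8 7 4 6) 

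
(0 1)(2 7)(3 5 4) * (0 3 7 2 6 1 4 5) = (0 4 7 6 1 3)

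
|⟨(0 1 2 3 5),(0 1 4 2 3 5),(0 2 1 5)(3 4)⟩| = 720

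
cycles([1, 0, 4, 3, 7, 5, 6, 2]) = (0 1)(2 4 7)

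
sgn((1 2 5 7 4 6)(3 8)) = 1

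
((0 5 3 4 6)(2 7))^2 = (0 3 6 5 4)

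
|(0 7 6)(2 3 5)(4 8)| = 6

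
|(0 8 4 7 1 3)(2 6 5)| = 6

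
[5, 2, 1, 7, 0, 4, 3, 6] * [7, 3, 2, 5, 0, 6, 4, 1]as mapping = [0→6, 1→2, 2→3, 3→1, 4→7, 5→0, 6→5, 7→4]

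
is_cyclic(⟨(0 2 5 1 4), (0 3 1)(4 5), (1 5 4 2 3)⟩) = no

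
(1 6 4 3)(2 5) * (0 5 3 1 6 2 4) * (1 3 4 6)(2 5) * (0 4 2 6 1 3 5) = (0 6 4 5 1)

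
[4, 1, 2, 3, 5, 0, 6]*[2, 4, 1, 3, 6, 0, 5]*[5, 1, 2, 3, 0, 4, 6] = [6, 0, 1, 3, 5, 2, 4]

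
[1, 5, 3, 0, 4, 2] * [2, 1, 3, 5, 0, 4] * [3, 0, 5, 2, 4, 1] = [0, 4, 1, 5, 3, 2]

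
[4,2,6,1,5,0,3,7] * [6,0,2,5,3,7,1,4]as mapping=[0→3,1→2,2→1,3→0,4→7,5→6,6→5,7→4]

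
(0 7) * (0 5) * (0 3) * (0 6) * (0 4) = (0 7 5 3 6 4)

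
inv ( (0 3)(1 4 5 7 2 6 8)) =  (0 3)(1 8 6 2 7 5 4)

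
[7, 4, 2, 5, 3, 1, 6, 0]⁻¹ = [7, 5, 2, 4, 1, 3, 6, 0]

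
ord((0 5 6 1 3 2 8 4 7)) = 9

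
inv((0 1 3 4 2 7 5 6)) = (0 6 5 7 2 4 3 1)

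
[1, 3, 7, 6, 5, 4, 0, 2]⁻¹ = [6, 0, 7, 1, 5, 4, 3, 2]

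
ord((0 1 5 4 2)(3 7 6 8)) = 20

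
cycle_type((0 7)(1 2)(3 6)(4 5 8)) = 2^3.3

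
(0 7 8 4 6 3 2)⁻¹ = (0 2 3 6 4 8 7)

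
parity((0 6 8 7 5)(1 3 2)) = even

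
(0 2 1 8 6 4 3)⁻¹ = (0 3 4 6 8 1 2)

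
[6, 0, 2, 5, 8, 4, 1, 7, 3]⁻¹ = [1, 6, 2, 8, 5, 3, 0, 7, 4]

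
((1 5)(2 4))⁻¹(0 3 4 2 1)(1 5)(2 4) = (0 3 2 4 5)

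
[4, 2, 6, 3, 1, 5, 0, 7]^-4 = [4, 2, 6, 3, 1, 5, 0, 7]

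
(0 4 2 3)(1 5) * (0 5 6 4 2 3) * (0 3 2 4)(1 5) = (0 4 2 3 1 6)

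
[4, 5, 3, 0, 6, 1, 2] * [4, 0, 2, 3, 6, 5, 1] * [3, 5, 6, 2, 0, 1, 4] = [4, 1, 2, 0, 5, 3, 6]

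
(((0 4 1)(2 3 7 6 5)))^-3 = (2 7 5 3 6)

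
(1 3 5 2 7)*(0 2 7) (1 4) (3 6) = (0 2) (1 6 3 5 7 4) 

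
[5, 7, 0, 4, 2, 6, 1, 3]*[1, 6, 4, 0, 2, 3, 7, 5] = [3, 5, 1, 2, 4, 7, 6, 0]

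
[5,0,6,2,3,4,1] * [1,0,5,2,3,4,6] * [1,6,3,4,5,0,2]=[5,6,2,0,3,4,1]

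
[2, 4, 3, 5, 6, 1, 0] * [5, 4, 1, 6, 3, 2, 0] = [1, 3, 6, 2, 0, 4, 5]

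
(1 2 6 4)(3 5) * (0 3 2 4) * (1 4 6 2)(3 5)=(0 5 1 6)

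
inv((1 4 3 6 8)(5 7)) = (1 8 6 3 4)(5 7)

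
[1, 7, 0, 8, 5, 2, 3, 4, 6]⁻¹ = [2, 0, 5, 6, 7, 4, 8, 1, 3]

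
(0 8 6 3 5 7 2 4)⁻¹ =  (0 4 2 7 5 3 6 8)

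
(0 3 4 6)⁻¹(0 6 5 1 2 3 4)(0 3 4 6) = (0 5 1 2 4 6 3)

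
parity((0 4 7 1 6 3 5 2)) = odd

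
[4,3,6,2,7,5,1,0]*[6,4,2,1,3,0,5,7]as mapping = [0→3,1→1,2→5,3→2,4→7,5→0,6→4,7→6]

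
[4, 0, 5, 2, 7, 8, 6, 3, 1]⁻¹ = [1, 8, 3, 7, 0, 2, 6, 4, 5]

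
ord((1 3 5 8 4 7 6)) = 7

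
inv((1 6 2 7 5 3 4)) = (1 4 3 5 7 2 6)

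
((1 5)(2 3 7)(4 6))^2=(2 7 3)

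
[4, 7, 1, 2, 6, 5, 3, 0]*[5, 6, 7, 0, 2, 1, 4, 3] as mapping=[0→2, 1→3, 2→6, 3→7, 4→4, 5→1, 6→0, 7→5] 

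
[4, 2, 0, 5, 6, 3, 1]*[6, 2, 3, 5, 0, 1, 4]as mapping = [0→0, 1→3, 2→6, 3→1, 4→4, 5→5, 6→2]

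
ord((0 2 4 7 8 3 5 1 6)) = 9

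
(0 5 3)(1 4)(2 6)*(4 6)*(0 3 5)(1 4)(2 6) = (1 2)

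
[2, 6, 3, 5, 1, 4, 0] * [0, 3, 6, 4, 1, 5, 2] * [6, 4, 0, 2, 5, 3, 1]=[1, 0, 5, 3, 2, 4, 6]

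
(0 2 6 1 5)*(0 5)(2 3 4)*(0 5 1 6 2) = (0 3 4)(1 5)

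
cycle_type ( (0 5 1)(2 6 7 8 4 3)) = 3.6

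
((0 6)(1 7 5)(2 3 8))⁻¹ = (0 6)(1 5 7)(2 8 3)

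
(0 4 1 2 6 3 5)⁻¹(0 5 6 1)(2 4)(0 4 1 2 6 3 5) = (0 3 2 4)(1 6)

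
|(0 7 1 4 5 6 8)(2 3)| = 14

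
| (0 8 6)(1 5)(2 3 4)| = 6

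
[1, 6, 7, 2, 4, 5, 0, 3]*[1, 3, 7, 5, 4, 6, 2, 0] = [3, 2, 0, 7, 4, 6, 1, 5]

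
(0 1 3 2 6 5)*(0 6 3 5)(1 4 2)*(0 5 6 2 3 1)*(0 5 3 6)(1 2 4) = (0 1)(3 5 4 6)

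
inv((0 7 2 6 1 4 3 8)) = (0 8 3 4 1 6 2 7)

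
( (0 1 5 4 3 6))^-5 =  (0 1 5 4 3 6)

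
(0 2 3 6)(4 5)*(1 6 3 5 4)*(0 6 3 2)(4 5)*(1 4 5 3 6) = (1 6)(2 5 4 3)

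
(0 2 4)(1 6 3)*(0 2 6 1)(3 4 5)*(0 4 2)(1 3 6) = (0 1 3 4)(2 5 6)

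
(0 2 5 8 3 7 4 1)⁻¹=(0 1 4 7 3 8 5 2)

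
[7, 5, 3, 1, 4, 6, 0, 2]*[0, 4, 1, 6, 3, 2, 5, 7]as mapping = [0→7, 1→2, 2→6, 3→4, 4→3, 5→5, 6→0, 7→1]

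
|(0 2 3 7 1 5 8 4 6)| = 9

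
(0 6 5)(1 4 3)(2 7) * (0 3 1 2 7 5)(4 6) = (0 4 1 6)(2 5 3)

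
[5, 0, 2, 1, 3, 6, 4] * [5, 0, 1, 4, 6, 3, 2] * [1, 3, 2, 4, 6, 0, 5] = [4, 0, 3, 1, 6, 2, 5]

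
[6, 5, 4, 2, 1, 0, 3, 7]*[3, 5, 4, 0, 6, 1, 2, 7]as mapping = [0→2, 1→1, 2→6, 3→4, 4→5, 5→3, 6→0, 7→7]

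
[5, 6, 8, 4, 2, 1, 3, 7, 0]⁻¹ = [8, 5, 4, 6, 3, 0, 1, 7, 2]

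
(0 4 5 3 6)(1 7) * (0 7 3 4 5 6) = (0 5 4 6 7 1 3)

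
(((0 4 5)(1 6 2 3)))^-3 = (1 6 2 3)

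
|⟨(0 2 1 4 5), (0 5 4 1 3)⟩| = 360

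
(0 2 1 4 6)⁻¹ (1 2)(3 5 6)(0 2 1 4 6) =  (0 3 5)(1 4)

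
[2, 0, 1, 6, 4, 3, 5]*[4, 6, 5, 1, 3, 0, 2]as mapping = [0→5, 1→4, 2→6, 3→2, 4→3, 5→1, 6→0]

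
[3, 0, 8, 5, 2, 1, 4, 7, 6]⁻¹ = [1, 5, 4, 0, 6, 3, 8, 7, 2]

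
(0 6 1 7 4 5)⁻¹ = (0 5 4 7 1 6)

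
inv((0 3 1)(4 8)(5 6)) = (0 1 3)(4 8)(5 6)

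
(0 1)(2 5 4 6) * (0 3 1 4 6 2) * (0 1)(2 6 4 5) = (0 5 4 6 1 3)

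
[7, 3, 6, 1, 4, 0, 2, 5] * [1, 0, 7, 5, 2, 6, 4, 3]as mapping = [0→3, 1→5, 2→4, 3→0, 4→2, 5→1, 6→7, 7→6]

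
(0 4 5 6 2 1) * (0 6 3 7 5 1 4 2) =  (0 2 4 1 6) (3 7 5) 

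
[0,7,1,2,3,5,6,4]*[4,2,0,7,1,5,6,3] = [4,3,2,0,7,5,6,1]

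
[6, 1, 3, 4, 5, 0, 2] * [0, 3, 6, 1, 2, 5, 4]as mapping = [0→4, 1→3, 2→1, 3→2, 4→5, 5→0, 6→6]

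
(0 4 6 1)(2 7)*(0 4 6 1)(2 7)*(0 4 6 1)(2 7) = (0 1 6 4)(2 7)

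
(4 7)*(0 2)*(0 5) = (0 2 5)(4 7)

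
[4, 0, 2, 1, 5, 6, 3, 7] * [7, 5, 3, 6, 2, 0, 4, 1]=[2, 7, 3, 5, 0, 4, 6, 1]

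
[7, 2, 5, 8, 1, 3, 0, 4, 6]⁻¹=[6, 4, 1, 5, 7, 2, 8, 0, 3]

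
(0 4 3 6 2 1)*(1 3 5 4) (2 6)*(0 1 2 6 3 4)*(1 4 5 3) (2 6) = (0 6 1 4 3 2 5) 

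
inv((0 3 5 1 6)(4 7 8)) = (0 6 1 5 3)(4 8 7)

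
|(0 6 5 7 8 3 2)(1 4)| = 14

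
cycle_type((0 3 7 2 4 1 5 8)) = 8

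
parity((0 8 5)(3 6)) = odd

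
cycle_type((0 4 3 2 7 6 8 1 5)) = 9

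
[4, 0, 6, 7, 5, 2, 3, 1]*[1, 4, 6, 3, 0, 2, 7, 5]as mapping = [0→0, 1→1, 2→7, 3→5, 4→2, 5→6, 6→3, 7→4]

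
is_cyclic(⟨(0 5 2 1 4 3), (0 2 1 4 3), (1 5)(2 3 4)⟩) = no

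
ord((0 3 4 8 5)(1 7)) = 10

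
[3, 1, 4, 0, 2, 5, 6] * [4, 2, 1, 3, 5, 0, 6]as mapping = [0→3, 1→2, 2→5, 3→4, 4→1, 5→0, 6→6]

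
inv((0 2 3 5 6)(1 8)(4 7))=(0 6 5 3 2)(1 8)(4 7)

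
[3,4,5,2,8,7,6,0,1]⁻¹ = [7,8,3,0,1,2,6,5,4]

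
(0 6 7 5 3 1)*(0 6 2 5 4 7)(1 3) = (0 2 5 1 6)(4 7)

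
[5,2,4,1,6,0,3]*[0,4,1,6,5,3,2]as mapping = [0→3,1→1,2→5,3→4,4→2,5→0,6→6]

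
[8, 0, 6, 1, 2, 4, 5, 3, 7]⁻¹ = [1, 3, 4, 7, 5, 6, 2, 8, 0]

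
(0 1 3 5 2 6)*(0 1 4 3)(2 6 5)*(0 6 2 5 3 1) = (0 4 1 6)(2 3 5)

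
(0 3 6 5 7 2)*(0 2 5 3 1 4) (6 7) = (0 1 4) (3 7 5 6) 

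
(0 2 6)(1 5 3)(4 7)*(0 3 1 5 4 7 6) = (0 2)(1 4 6 3 5)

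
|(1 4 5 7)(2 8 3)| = 12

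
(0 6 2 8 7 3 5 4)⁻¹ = (0 4 5 3 7 8 2 6)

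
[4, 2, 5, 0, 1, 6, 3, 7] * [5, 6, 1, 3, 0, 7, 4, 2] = [0, 1, 7, 5, 6, 4, 3, 2]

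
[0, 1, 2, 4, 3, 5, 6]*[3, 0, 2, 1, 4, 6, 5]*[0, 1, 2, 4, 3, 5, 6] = [4, 0, 2, 3, 1, 6, 5]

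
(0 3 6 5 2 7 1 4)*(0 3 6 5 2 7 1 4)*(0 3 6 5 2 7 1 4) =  (0 5 1 3 2 4 6 7)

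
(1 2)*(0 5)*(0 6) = (0 5 6)(1 2)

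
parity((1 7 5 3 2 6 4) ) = even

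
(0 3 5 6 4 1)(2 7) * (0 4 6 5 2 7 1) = (0 3 2 1 4)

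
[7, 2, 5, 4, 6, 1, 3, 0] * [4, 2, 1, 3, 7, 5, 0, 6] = [6, 1, 5, 7, 0, 2, 3, 4]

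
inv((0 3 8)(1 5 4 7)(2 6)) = (0 8 3)(1 7 4 5)(2 6)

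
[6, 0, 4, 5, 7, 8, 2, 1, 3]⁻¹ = [1, 7, 6, 8, 2, 3, 0, 4, 5]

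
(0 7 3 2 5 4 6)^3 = (0 2 6 3 4 7 5)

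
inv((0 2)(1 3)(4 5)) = (0 2)(1 3)(4 5)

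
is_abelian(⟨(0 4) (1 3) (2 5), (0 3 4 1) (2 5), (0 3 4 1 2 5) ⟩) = no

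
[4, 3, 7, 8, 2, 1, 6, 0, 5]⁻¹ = [7, 5, 4, 1, 0, 8, 6, 2, 3]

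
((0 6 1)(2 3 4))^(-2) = (0 6 1)(2 3 4)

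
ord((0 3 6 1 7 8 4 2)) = 8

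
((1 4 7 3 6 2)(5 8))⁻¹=(1 2 6 3 7 4)(5 8)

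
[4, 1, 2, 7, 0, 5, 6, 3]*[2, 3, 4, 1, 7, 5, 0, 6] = [7, 3, 4, 6, 2, 5, 0, 1]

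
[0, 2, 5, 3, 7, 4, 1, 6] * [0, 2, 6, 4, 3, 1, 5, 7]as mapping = [0→0, 1→6, 2→1, 3→4, 4→7, 5→3, 6→2, 7→5]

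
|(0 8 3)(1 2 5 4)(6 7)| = 12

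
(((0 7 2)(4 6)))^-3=(4 6)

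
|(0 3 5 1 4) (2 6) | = 10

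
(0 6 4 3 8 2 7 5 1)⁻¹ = (0 1 5 7 2 8 3 4 6)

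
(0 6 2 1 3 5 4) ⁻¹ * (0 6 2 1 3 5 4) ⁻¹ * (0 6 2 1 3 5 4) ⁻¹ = (0 3 6 5 2 4 1) 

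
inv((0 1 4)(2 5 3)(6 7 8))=(0 4 1)(2 3 5)(6 8 7)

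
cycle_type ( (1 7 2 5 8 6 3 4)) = 8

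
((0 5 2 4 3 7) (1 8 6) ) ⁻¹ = (0 7 3 4 2 5) (1 6 8) 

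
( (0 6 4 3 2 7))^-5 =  (0 6 4 3 2 7)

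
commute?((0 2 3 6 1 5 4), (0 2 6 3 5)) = no:(0 2 3 6 1 5 4)*(0 2 6 3 5) = (0 6 1)(2 5 4), (0 2 6 3 5)*(0 2 3 6 1 5 4) = (0 3 4)(1 5 2)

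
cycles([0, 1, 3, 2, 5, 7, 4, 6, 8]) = (2 3)(4 5 7 6)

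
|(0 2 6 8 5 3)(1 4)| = 6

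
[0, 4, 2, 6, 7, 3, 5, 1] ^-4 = [0, 7, 2, 5, 1, 6, 3, 4] 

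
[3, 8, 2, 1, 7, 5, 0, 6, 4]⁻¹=[6, 3, 2, 0, 8, 5, 7, 4, 1]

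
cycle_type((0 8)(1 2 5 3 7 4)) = 2.6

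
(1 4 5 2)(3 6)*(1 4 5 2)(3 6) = (1 5)(2 4)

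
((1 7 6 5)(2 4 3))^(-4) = (2 3 4)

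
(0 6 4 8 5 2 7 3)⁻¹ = (0 3 7 2 5 8 4 6)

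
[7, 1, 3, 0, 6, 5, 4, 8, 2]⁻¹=[3, 1, 8, 2, 6, 5, 4, 0, 7]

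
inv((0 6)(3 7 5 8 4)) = (0 6)(3 4 8 5 7)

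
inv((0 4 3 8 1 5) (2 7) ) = (0 5 1 8 3 4) (2 7) 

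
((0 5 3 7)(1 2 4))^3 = (0 7 3 5)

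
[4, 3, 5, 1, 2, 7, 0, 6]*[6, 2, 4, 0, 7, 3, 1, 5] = [7, 0, 3, 2, 4, 5, 6, 1]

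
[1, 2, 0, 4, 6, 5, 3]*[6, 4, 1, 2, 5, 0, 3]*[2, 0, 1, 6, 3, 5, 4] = [3, 0, 4, 5, 6, 2, 1]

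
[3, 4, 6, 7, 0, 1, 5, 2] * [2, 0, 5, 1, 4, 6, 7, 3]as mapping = [0→1, 1→4, 2→7, 3→3, 4→2, 5→0, 6→6, 7→5]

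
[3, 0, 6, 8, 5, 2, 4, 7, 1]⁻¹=[1, 8, 5, 0, 6, 4, 2, 7, 3]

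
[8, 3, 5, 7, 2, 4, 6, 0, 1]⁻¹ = [7, 8, 4, 1, 5, 2, 6, 3, 0]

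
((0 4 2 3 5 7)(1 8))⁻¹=(0 7 5 3 2 4)(1 8)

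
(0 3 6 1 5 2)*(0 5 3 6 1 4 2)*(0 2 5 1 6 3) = (0 3 6 4 5 2 1)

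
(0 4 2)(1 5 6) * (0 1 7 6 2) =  (0 4)(1 5 2)(6 7)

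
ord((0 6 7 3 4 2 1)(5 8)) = 14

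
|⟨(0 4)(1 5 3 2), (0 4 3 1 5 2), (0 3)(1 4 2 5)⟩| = 720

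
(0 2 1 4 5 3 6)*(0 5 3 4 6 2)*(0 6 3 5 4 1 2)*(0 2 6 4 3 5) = (0 4) (1 5) (2 6 3) 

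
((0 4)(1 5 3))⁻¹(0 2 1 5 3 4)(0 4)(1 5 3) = (0 4 2 5 3 1)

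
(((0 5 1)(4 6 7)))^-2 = (0 5 1)(4 6 7)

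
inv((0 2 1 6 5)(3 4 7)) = (0 5 6 1 2)(3 7 4)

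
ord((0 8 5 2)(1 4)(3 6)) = 4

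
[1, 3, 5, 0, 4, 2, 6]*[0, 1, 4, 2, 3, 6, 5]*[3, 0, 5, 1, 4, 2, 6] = [0, 5, 6, 3, 1, 4, 2]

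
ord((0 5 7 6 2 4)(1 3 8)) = 6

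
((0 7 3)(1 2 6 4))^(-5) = (0 7 3)(1 4 6 2)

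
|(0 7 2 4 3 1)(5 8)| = 6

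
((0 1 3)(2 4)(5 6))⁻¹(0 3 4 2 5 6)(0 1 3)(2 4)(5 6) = (0 2 4 6 5 1)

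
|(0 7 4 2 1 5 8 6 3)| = 9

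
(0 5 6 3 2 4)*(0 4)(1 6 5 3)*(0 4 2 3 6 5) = (0 6 1 5)(2 4)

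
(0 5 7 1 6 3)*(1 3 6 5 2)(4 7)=(0 2 1 5 4 7 3)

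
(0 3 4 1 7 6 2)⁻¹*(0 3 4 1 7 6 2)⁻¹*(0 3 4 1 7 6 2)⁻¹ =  (0 7 3 6 4 2 1)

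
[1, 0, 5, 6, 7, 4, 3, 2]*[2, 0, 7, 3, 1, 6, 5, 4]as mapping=[0→0, 1→2, 2→6, 3→5, 4→4, 5→1, 6→3, 7→7]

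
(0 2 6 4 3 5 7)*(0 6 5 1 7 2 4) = (0 4 3 1 7 6)(2 5)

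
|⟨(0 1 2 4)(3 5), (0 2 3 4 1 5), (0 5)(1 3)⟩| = 720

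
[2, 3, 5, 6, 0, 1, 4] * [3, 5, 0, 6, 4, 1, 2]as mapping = [0→0, 1→6, 2→1, 3→2, 4→3, 5→5, 6→4]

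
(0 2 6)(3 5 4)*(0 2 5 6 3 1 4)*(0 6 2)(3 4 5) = (0 3 2 4 1 5 6)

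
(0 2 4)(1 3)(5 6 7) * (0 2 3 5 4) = (0 3 1 5 6 7 4 2)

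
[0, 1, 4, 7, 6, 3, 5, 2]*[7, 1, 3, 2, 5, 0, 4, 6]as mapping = [0→7, 1→1, 2→5, 3→6, 4→4, 5→2, 6→0, 7→3]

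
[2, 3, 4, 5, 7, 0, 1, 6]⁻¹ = [5, 6, 0, 1, 2, 3, 7, 4]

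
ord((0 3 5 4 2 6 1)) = 7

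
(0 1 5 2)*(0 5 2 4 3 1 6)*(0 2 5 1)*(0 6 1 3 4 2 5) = (0 1)(2 3 6 5)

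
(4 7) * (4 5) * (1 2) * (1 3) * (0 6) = (0 6)(1 2 3)(4 7 5)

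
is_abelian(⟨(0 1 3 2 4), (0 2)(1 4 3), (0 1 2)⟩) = no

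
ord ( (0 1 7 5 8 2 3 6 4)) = 9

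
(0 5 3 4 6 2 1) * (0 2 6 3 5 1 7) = (0 1 2 7) (3 4) 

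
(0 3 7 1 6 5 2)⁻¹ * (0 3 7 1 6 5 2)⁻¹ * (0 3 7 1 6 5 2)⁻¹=(0 6 3 5 7 2 1)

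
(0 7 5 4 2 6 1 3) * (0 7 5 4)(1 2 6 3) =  (0 5)(2 3 7 4 6)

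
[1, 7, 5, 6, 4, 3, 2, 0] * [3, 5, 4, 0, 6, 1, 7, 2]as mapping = [0→5, 1→2, 2→1, 3→7, 4→6, 5→0, 6→4, 7→3]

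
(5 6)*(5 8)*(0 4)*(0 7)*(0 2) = (0 4 7 2) (5 6 8) 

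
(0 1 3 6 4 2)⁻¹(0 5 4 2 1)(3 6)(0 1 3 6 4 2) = (0 3 1 5 2)(4 6)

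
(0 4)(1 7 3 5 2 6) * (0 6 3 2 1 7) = (0 4 6 7 2 3 5 1)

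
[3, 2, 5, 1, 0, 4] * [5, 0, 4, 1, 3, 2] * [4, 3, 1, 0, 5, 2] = [3, 5, 1, 4, 2, 0]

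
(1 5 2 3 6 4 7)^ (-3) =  (1 6 5 4 2 7 3)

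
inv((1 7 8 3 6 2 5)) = (1 5 2 6 3 8 7)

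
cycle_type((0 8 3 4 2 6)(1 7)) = 2.6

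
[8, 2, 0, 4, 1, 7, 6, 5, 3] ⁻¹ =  [2, 4, 1, 8, 3, 7, 6, 5, 0] 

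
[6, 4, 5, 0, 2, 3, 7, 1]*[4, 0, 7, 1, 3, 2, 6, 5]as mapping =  [0→6, 1→3, 2→2, 3→4, 4→7, 5→1, 6→5, 7→0]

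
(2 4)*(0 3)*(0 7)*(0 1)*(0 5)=(0 3 7 1 5)(2 4)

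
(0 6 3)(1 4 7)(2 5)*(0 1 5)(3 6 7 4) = (0 7 5 2)(1 3)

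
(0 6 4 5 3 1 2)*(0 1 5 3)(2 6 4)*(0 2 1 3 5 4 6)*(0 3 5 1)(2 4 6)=(0 2 5 4 1 3 6)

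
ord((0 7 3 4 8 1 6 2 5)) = 9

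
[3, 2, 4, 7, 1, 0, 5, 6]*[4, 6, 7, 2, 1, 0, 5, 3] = [2, 7, 1, 3, 6, 4, 0, 5]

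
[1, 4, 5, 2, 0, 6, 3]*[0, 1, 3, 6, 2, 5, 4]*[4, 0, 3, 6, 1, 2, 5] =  [0, 3, 2, 6, 4, 1, 5]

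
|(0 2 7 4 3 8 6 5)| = 8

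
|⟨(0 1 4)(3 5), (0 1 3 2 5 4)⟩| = 720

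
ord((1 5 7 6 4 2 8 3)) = 8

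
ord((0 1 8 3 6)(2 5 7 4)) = 20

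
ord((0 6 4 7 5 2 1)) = 7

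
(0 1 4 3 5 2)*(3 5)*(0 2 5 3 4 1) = (3 4)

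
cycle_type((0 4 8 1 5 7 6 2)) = 8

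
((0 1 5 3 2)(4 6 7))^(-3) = (0 5 2 1 3)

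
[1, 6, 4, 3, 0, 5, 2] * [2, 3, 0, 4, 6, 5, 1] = [3, 1, 6, 4, 2, 5, 0]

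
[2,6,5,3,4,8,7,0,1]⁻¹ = [7,8,0,3,4,2,1,6,5]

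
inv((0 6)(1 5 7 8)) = (0 6)(1 8 7 5)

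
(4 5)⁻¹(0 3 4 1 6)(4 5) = (0 3 5 1 6)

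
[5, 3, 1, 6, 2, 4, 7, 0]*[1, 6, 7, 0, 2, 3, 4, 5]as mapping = [0→3, 1→0, 2→6, 3→4, 4→7, 5→2, 6→5, 7→1]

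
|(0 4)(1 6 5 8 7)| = 10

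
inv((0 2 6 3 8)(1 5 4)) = (0 8 3 6 2)(1 4 5)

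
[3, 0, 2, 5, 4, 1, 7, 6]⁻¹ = [1, 5, 2, 0, 4, 3, 7, 6]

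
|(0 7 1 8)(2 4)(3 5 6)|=12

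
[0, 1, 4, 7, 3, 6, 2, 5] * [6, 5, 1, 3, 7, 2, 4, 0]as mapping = [0→6, 1→5, 2→7, 3→0, 4→3, 5→4, 6→1, 7→2]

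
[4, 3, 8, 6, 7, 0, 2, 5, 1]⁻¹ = [5, 8, 6, 1, 0, 7, 3, 4, 2]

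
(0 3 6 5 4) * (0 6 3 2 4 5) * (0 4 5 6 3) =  (0 2 5 6 4 3)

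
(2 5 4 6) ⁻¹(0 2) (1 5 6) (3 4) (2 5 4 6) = (0 5) (1 4 2) (3 6) 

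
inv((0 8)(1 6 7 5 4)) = (0 8)(1 4 5 7 6)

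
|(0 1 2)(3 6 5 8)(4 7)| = 12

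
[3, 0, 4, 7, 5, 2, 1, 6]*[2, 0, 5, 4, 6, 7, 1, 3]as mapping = [0→4, 1→2, 2→6, 3→3, 4→7, 5→5, 6→0, 7→1]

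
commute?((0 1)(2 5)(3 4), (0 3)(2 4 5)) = no:(0 1)(2 5)(3 4)*(0 3)(2 4 5) = (0 1 3 5 4), (0 3)(2 4 5)*(0 1)(2 5)(3 4) = (0 4 2 3 1)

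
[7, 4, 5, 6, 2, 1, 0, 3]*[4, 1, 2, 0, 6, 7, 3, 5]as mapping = [0→5, 1→6, 2→7, 3→3, 4→2, 5→1, 6→4, 7→0]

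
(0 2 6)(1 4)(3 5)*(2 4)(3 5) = (0 4 1 2 6)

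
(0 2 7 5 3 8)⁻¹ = (0 8 3 5 7 2)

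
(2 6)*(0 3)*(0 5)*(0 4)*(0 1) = (0 3 5 4 1)(2 6)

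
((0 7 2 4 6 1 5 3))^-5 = (0 4 5 7 6 3 2 1)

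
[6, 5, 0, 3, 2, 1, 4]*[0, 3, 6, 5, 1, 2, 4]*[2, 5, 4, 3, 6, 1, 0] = [6, 4, 2, 1, 0, 3, 5]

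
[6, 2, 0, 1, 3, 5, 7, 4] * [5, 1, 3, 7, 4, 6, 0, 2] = [0, 3, 5, 1, 7, 6, 2, 4]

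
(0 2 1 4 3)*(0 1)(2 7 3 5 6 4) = (0 7 3 1 2)(4 5 6)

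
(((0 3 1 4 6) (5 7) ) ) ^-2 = (0 4 3 6 1) 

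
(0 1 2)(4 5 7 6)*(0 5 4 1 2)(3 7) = (0 2 5 3 7 6 1)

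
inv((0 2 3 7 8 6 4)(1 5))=(0 4 6 8 7 3 2)(1 5)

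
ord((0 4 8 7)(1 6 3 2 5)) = 20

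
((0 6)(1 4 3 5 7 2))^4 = (1 7 3)(2 5 4)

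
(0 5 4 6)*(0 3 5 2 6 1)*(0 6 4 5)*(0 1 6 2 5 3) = (0 5 3 1 2 4 6) 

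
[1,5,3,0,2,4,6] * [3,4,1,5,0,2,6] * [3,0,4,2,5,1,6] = [5,4,1,2,0,3,6]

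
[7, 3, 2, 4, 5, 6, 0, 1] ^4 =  [4, 6, 2, 0, 7, 1, 3, 5] 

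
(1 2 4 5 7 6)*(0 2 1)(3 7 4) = (0 2 3 7 6)(4 5)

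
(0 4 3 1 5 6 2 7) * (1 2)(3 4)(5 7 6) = (0 3 2 6 1 7)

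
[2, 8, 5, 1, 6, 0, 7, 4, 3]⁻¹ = [5, 3, 0, 8, 7, 2, 4, 6, 1]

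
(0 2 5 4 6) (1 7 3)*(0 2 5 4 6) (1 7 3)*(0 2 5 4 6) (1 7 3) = (0 4 2 6 5) 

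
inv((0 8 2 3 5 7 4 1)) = (0 1 4 7 5 3 2 8)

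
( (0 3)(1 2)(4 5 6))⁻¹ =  (0 3)(1 2)(4 6 5)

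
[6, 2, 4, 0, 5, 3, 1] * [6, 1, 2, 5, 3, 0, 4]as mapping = [0→4, 1→2, 2→3, 3→6, 4→0, 5→5, 6→1]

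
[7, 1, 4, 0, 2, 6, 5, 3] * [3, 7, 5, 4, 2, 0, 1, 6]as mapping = [0→6, 1→7, 2→2, 3→3, 4→5, 5→1, 6→0, 7→4]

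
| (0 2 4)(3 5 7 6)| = 12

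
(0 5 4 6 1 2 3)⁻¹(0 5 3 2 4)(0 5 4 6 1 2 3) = (0 3 6 5 4)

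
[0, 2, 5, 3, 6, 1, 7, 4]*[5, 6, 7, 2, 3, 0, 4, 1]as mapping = [0→5, 1→7, 2→0, 3→2, 4→4, 5→6, 6→1, 7→3]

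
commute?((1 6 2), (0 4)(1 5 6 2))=no:(1 6 2)*(0 4)(1 5 6 2)=(0 4)(1 2 5 6), (0 4)(1 5 6 2)*(1 6 2)=(0 4)(1 5 2 6)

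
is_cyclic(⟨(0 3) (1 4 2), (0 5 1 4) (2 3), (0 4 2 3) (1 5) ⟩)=no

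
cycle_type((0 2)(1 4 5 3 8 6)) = 2.6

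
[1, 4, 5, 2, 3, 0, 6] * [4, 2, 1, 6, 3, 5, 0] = [2, 3, 5, 1, 6, 4, 0]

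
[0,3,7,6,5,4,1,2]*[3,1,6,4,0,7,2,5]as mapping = [0→3,1→4,2→5,3→2,4→7,5→0,6→1,7→6]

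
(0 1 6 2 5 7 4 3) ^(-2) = (0 4 5 6) (1 3 7 2) 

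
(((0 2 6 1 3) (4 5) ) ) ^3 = (0 1 2 3 6) (4 5) 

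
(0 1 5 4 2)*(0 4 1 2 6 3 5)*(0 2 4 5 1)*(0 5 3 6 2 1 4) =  (2 3 4)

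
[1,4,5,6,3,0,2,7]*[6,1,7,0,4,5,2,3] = [1,4,5,2,0,6,7,3]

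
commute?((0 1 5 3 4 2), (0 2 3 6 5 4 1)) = no:(0 1 5 3 4 2)*(0 2 3 6 5 4 1) = (1 4 3)(5 6), (0 2 3 6 5 4 1)*(0 1 5 3 4 2) = (2 4 5)(3 6)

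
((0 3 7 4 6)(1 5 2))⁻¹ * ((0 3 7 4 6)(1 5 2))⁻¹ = (0 4 3 6 7)(1 5 2)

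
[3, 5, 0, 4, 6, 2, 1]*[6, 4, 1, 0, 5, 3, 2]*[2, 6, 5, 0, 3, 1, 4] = [2, 0, 4, 1, 5, 6, 3]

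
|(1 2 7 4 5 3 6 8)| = 8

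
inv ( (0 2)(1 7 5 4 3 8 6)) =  (0 2)(1 6 8 3 4 5 7)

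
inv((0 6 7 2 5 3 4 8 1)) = (0 1 8 4 3 5 2 7 6)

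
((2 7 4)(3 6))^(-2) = (2 7 4)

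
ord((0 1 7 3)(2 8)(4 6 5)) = 12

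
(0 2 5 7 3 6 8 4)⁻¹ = (0 4 8 6 3 7 5 2)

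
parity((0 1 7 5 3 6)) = odd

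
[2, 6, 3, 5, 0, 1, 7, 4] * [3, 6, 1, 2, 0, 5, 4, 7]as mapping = [0→1, 1→4, 2→2, 3→5, 4→3, 5→6, 6→7, 7→0]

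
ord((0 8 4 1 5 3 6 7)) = 8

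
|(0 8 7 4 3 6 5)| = 7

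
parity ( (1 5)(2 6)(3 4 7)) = even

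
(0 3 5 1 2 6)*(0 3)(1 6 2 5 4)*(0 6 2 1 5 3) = (0 6)(1 3 4 5 2)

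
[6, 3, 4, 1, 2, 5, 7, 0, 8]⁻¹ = [7, 3, 4, 1, 2, 5, 0, 6, 8]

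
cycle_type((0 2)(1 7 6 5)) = 2.4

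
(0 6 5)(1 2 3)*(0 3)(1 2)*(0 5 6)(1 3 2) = (1 3)(2 5)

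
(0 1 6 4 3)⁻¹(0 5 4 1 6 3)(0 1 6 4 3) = (0 1 5 3 6 4)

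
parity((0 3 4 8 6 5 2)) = even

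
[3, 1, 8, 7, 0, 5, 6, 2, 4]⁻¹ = [4, 1, 7, 0, 8, 5, 6, 3, 2]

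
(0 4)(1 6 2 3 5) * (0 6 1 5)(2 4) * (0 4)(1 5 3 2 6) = (0 6)(1 5 3 4)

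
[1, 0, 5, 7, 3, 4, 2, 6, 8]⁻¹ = [1, 0, 6, 4, 5, 2, 7, 3, 8]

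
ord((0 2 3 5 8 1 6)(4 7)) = 14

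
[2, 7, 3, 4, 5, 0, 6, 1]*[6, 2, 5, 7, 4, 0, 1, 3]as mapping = [0→5, 1→3, 2→7, 3→4, 4→0, 5→6, 6→1, 7→2]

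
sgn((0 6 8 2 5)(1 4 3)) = 1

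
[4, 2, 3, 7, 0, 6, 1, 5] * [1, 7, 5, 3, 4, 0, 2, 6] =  [4, 5, 3, 6, 1, 2, 7, 0]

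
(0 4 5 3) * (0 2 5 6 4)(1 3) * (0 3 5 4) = (0 3 2 4 6)(1 5)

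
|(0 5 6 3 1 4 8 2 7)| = 9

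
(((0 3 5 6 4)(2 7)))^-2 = (0 6 3 4 5)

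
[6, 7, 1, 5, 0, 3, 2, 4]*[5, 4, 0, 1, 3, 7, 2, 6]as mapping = [0→2, 1→6, 2→4, 3→7, 4→5, 5→1, 6→0, 7→3]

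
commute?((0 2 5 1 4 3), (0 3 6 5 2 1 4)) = no:(0 2 5 1 4 3) * (0 3 6 5 2 1 4) = (0 1)(4 6 5), (0 3 6 5 2 1 4) * (0 2 5 1 4 3) = (1 3 6)(2 4)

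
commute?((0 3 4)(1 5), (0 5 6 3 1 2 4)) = no:(0 3 4)(1 5) * (0 5 6 3 1 2 4) = (0 1 6 3)(2 4 5), (0 5 6 3 1 2 4) * (0 3 4)(1 5) = (0 1 2)(3 5 6 4)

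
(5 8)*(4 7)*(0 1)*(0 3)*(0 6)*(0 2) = (0 1 3 6 2)(4 7)(5 8)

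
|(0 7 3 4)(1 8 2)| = 12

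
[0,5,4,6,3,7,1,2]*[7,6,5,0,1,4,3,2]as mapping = [0→7,1→4,2→1,3→3,4→0,5→2,6→6,7→5]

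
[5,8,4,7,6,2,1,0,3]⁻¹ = [7,6,5,8,2,0,4,3,1]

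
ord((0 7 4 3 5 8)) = 6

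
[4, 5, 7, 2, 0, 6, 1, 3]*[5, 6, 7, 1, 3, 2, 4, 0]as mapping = [0→3, 1→2, 2→0, 3→7, 4→5, 5→4, 6→6, 7→1]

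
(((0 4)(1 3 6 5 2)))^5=(0 4)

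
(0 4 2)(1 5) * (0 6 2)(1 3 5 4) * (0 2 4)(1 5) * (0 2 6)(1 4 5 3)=(0 3 4 6 5 1 2)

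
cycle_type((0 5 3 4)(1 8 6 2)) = 4^2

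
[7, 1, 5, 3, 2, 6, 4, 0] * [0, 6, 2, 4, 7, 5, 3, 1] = [1, 6, 5, 4, 2, 3, 7, 0]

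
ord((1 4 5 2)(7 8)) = 4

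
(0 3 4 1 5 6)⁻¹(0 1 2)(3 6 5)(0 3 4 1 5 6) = (0 6 4)(2 3 5)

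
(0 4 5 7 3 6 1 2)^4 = (0 3)(1 5)(2 7)(4 6)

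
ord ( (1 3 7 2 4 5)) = 6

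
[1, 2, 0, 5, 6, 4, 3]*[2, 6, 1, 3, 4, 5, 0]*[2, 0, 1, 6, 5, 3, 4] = [4, 0, 1, 3, 2, 5, 6]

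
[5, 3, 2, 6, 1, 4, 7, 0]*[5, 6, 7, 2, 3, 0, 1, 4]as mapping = [0→0, 1→2, 2→7, 3→1, 4→6, 5→3, 6→4, 7→5]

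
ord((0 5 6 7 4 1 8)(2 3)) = 14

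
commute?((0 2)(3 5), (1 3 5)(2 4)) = no:(0 2)(3 5)*(1 3 5)(2 4) = (0 4 2)(1 3), (1 3 5)(2 4)*(0 2)(3 5) = (0 2 4)(1 5)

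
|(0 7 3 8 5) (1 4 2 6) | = 20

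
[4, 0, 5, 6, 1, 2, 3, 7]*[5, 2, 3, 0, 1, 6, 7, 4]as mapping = [0→1, 1→5, 2→6, 3→7, 4→2, 5→3, 6→0, 7→4]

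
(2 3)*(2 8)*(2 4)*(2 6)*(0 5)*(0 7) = (0 5 7)(2 3 8 4 6)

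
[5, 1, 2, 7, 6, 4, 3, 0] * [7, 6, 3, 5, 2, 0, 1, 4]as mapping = [0→0, 1→6, 2→3, 3→4, 4→1, 5→2, 6→5, 7→7]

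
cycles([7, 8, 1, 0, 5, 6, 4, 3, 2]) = (0 7 3)(1 8 2)(4 5 6)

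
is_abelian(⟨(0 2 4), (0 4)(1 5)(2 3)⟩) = no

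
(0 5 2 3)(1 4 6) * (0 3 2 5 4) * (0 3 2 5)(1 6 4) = (0 1 3 2 5)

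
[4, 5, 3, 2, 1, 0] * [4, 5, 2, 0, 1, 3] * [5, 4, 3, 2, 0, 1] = [4, 2, 5, 3, 1, 0]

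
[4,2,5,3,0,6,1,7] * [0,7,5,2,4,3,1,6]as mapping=[0→4,1→5,2→3,3→2,4→0,5→1,6→7,7→6]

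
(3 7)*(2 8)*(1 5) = (1 5)(2 8)(3 7)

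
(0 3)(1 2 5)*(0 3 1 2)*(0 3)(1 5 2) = (0 5 1 3)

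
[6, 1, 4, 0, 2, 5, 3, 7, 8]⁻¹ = [3, 1, 4, 6, 2, 5, 0, 7, 8]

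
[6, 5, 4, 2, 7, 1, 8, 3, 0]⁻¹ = [8, 5, 3, 7, 2, 1, 0, 4, 6]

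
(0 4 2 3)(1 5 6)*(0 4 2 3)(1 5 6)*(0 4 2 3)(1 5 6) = (0 3 2 4)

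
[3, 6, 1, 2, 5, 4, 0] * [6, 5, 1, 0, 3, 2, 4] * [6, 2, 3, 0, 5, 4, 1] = [6, 5, 4, 2, 3, 0, 1]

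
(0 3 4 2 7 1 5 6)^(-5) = (0 2 5 3 7 6 4 1)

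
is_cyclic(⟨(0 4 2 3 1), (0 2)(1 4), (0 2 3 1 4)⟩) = no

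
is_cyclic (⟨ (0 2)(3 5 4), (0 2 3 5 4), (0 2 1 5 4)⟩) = no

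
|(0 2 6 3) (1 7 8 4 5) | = 20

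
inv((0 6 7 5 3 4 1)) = (0 1 4 3 5 7 6)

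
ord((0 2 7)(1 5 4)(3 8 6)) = 3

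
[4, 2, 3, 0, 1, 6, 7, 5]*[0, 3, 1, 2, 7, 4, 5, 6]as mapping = [0→7, 1→1, 2→2, 3→0, 4→3, 5→5, 6→6, 7→4]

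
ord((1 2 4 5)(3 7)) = 4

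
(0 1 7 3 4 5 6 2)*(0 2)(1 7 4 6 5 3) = (0 7 1 4 3 6)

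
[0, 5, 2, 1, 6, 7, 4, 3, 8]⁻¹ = [0, 3, 2, 7, 6, 1, 4, 5, 8]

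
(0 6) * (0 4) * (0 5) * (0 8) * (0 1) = (0 6 4 5 8 1)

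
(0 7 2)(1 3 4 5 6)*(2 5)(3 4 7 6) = (0 6 1 4 2)(3 7 5)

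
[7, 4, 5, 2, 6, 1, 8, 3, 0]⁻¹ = [8, 5, 3, 7, 1, 2, 4, 0, 6]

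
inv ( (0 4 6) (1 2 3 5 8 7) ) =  (0 6 4) (1 7 8 5 3 2) 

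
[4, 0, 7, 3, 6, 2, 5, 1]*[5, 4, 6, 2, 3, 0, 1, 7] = [3, 5, 7, 2, 1, 6, 0, 4]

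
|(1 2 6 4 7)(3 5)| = 10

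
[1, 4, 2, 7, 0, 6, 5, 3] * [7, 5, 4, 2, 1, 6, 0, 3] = [5, 1, 4, 3, 7, 0, 6, 2]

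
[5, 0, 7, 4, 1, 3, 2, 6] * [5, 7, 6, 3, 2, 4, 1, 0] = [4, 5, 0, 2, 7, 3, 6, 1]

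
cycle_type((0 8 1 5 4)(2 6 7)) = 3.5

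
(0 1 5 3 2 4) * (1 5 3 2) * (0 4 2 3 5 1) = (0 1 5 3)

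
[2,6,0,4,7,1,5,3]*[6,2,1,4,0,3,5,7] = [1,5,6,0,7,2,3,4]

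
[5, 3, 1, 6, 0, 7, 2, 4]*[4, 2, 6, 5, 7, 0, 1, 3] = [0, 5, 2, 1, 4, 3, 6, 7]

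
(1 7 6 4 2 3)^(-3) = (1 4)(2 7)(3 6)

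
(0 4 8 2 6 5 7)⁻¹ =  (0 7 5 6 2 8 4)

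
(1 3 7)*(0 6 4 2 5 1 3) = (0 6 4 2 5 1)(3 7)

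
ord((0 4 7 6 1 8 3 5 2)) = 9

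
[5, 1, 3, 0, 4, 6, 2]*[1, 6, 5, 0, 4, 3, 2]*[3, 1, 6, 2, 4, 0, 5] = [2, 5, 3, 1, 4, 6, 0]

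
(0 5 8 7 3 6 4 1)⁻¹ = (0 1 4 6 3 7 8 5)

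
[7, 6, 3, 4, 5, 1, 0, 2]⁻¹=[6, 5, 7, 2, 3, 4, 1, 0]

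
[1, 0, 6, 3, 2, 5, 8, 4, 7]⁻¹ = [1, 0, 4, 3, 7, 5, 2, 8, 6]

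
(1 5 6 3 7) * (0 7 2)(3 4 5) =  (0 7 1 3 2)(4 5 6)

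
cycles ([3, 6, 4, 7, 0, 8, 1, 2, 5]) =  (0 3 7 2 4)(1 6)(5 8)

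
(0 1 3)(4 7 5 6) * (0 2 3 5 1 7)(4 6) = (0 7 1 5 4)(2 3)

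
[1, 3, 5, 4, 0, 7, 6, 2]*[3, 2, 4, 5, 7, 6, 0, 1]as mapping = [0→2, 1→5, 2→6, 3→7, 4→3, 5→1, 6→0, 7→4]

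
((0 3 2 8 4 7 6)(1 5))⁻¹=(0 6 7 4 8 2 3)(1 5)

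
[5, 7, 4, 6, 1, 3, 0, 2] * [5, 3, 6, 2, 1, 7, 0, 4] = [7, 4, 1, 0, 3, 2, 5, 6]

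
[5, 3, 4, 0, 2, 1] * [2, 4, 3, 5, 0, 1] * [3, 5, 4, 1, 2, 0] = [5, 0, 3, 4, 1, 2]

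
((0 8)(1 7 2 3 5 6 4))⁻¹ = (0 8)(1 4 6 5 3 2 7)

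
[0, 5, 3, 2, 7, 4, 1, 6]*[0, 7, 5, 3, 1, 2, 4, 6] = [0, 2, 3, 5, 6, 1, 7, 4]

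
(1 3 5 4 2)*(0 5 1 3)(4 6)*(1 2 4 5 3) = (0 3 2 1)(5 6)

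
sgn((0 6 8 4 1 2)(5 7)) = 1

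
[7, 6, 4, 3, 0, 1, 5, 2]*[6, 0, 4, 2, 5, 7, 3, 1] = [1, 3, 5, 2, 6, 0, 7, 4]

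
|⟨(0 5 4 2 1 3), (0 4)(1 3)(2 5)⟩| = 120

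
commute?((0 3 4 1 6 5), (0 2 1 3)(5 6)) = no:(0 3 4 1 6 5) * (0 2 1 3)(5 6) = (1 5 2)(3 4), (0 2 1 3)(5 6) * (0 3 4 1 6 5) = (0 2 6)(1 4)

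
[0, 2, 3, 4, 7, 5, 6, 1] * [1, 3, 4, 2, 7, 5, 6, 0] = [1, 4, 2, 7, 0, 5, 6, 3]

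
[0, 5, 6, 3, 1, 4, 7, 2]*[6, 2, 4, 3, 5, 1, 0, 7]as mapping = [0→6, 1→1, 2→0, 3→3, 4→2, 5→5, 6→7, 7→4]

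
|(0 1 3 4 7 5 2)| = 7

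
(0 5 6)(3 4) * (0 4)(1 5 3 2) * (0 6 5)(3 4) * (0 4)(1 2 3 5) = (1 4 3 6 5)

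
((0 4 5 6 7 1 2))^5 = (0 1 6 4 2 7 5)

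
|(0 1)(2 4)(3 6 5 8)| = 4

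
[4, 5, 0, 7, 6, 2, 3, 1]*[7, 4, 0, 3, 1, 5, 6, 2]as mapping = [0→1, 1→5, 2→7, 3→2, 4→6, 5→0, 6→3, 7→4]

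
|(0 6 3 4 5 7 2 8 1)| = 9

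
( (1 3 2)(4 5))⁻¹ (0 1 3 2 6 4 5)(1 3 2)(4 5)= (0 3 2 1 6 5 4)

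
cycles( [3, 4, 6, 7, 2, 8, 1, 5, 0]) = (0 3 7 5 8)(1 4 2 6)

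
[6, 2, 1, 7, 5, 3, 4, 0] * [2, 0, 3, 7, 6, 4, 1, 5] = [1, 3, 0, 5, 4, 7, 6, 2]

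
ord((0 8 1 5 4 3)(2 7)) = 6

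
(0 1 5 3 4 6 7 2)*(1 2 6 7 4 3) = (0 2)(1 5)(4 7 6)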